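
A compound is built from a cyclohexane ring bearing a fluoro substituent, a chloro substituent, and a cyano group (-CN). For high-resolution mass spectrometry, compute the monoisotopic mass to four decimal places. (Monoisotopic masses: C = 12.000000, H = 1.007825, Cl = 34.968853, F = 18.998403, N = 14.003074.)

161.0408

Atom tally by fragment:
  cyclohexane ring core → C:6 H:12
  (− 3 ring H displaced by substituents)
  + F → F:1
  + Cl → Cl:1
  + CN → C:1 N:1
Element totals:
  C: 7
  H: 9
  Cl: 1
  F: 1
  N: 1
Molecular formula: C7H9ClFN.
  M = 7(12.0) + 9(1.007825) + 34.968853 + 18.998403 + 14.003074
    = 84.000000 + 9.070425 + 34.968853 + 18.998403 + 14.003074 = 161.040755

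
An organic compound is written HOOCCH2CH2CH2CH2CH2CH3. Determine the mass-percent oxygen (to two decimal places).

Atom tally by fragment:
  HOOCCH2 → C:2 H:3 O:2
  CH2 → C:1 H:2
  CH2 → C:1 H:2
  CH2 → C:1 H:2
  CH2 → C:1 H:2
  CH3 → C:1 H:3
Element totals:
  C: 7
  H: 14
  O: 2
Molecular formula: C7H14O2.
Molar mass = 130.187 g/mol.
Mass from O: 2 × 15.999 = 31.998 g/mol.
%O = 31.998 / 130.187 × 100 = 24.58%.

24.58%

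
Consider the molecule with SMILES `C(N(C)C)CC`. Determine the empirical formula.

C5H13N

Atom tally by fragment:
  (CH3)2NCH2 → C:3 H:8 N:1
  CH2 → C:1 H:2
  CH3 → C:1 H:3
Element totals:
  C: 5
  H: 13
  N: 1
Molecular formula: C5H13N.
gcd of subscripts (5, 13, 1) = 1, so the empirical formula equals the molecular formula.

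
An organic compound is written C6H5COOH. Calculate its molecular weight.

Atom tally by fragment:
  benzene ring core → C:6 H:6
  (− 1 ring H displaced by substituents)
  + COOH → C:1 H:1 O:2
Element totals:
  C: 7
  H: 6
  O: 2
Molecular formula: C7H6O2.
  M = 7(12.011) + 6(1.008) + 2(15.999)
    = 84.077 + 6.048 + 31.998 = 122.123

122.12 g/mol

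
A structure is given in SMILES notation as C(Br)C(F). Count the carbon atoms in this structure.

Atom tally by fragment:
  BrCH2 → C:1 H:2 Br:1
  CH2F → C:1 H:2 F:1
Element totals:
  C: 2
  H: 4
  Br: 1
  F: 1

2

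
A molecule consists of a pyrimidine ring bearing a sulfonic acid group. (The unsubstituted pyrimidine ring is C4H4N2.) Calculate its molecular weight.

Atom tally by fragment:
  pyrimidine ring core → C:4 H:4 N:2
  (− 1 ring H displaced by substituents)
  + SO3H → S:1 O:3 H:1
Element totals:
  C: 4
  H: 4
  N: 2
  O: 3
  S: 1
Molecular formula: C4H4N2O3S.
  M = 4(12.011) + 4(1.008) + 2(14.007) + 3(15.999) + 32.06
    = 48.044 + 4.032 + 28.014 + 47.997 + 32.060 = 160.147

160.15 g/mol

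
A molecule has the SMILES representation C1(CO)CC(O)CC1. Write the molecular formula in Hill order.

Atom tally by fragment:
  cyclopentane ring core → C:5 H:10
  (− 2 ring H displaced by substituents)
  + CH2OH → C:1 H:3 O:1
  + OH → O:1 H:1
Element totals:
  C: 6
  H: 12
  O: 2

C6H12O2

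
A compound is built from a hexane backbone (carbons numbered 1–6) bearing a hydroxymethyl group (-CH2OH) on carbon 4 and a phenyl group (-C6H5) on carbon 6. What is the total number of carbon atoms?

Atom tally by fragment:
  CH3 → C:1 H:3
  CH2 → C:1 H:2
  CH2 → C:1 H:2
  CH(CH2OH) → C:2 H:4 O:1
  CH2 → C:1 H:2
  CH2C6H5 → C:7 H:7
Element totals:
  C: 13
  H: 20
  O: 1

13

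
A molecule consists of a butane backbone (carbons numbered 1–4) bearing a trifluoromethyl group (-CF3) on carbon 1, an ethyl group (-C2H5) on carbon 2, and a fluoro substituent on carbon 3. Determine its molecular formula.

C7H12F4

Atom tally by fragment:
  F3CCH2 → C:2 H:2 F:3
  CH(C2H5) → C:3 H:6
  CH(F) → C:1 H:1 F:1
  CH3 → C:1 H:3
Element totals:
  C: 7
  H: 12
  F: 4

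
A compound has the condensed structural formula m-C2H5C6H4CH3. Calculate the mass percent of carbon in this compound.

Atom tally by fragment:
  benzene ring core → C:6 H:6
  (− 2 ring H displaced by substituents)
  + C2H5 → C:2 H:5
  + CH3 → C:1 H:3
Element totals:
  C: 9
  H: 12
Molecular formula: C9H12.
Molar mass = 120.195 g/mol.
Mass from C: 9 × 12.011 = 108.099 g/mol.
%C = 108.099 / 120.195 × 100 = 89.94%.

89.94%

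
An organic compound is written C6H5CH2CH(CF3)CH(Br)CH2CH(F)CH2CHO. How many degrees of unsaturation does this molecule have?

Atom tally by fragment:
  C6H5CH2 → C:7 H:7
  CH(CF3) → C:2 H:1 F:3
  CH(Br) → C:1 H:1 Br:1
  CH2 → C:1 H:2
  CH(F) → C:1 H:1 F:1
  CH2CHO → C:2 H:3 O:1
Element totals:
  C: 14
  H: 15
  Br: 1
  F: 4
  O: 1
Molecular formula: C14H15BrF4O.
DoU = (2C + 2 + N − H − X) / 2 = (2·14 + 2 + 0 − 15 − 5) / 2 = 5.

5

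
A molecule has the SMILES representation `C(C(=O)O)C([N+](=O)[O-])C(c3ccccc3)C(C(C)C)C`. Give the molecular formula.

Atom tally by fragment:
  HOOCCH2 → C:2 H:3 O:2
  CH(NO2) → C:1 H:1 N:1 O:2
  CH(C6H5) → C:7 H:6
  CH(CH(CH3)2) → C:4 H:8
  CH3 → C:1 H:3
Element totals:
  C: 15
  H: 21
  N: 1
  O: 4

C15H21NO4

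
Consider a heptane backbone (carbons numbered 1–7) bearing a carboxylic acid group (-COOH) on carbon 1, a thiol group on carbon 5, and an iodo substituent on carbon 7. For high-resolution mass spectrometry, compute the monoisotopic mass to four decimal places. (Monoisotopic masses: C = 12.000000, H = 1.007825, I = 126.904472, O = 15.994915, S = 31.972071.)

301.9837

Atom tally by fragment:
  HOOCCH2 → C:2 H:3 O:2
  CH2 → C:1 H:2
  CH2 → C:1 H:2
  CH2 → C:1 H:2
  CH(SH) → C:1 H:2 S:1
  CH2 → C:1 H:2
  CH2I → C:1 H:2 I:1
Element totals:
  C: 8
  H: 15
  I: 1
  O: 2
  S: 1
Molecular formula: C8H15IO2S.
  M = 8(12.0) + 15(1.007825) + 126.904472 + 2(15.994915) + 31.972071
    = 96.000000 + 15.117375 + 126.904472 + 31.989830 + 31.972071 = 301.983748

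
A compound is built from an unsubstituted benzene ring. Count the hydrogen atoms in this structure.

Atom tally by fragment:
  benzene ring core → C:6 H:6
Element totals:
  C: 6
  H: 6

6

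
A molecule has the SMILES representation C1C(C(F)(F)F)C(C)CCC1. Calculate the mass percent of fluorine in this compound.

Atom tally by fragment:
  cyclohexane ring core → C:6 H:12
  (− 2 ring H displaced by substituents)
  + CF3 → C:1 F:3
  + CH3 → C:1 H:3
Element totals:
  C: 8
  H: 13
  F: 3
Molecular formula: C8H13F3.
Molar mass = 166.186 g/mol.
Mass from F: 3 × 18.998 = 56.994 g/mol.
%F = 56.994 / 166.186 × 100 = 34.30%.

34.30%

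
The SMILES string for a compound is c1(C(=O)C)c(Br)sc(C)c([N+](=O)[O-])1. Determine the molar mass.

Atom tally by fragment:
  thiophene ring core → C:4 H:4 S:1
  (− 4 ring H displaced by substituents)
  + COCH3 → C:2 H:3 O:1
  + Br → Br:1
  + CH3 → C:1 H:3
  + NO2 → N:1 O:2
Element totals:
  C: 7
  H: 6
  Br: 1
  N: 1
  O: 3
  S: 1
Molecular formula: C7H6BrNO3S.
  M = 7(12.011) + 6(1.008) + 79.904 + 14.007 + 3(15.999) + 32.06
    = 84.077 + 6.048 + 79.904 + 14.007 + 47.997 + 32.060 = 264.093

264.09 g/mol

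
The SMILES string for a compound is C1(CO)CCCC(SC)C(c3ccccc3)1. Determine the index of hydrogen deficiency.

Atom tally by fragment:
  cyclohexane ring core → C:6 H:12
  (− 3 ring H displaced by substituents)
  + CH2OH → C:1 H:3 O:1
  + SCH3 → C:1 H:3 S:1
  + C6H5 → C:6 H:5
Element totals:
  C: 14
  H: 20
  O: 1
  S: 1
Molecular formula: C14H20OS.
DoU = (2C + 2 + N − H − X) / 2 = (2·14 + 2 + 0 − 20 − 0) / 2 = 5.

5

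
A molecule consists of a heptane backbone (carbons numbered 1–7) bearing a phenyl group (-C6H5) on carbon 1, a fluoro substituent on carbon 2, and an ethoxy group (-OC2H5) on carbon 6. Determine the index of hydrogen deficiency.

4

Atom tally by fragment:
  C6H5CH2 → C:7 H:7
  CH(F) → C:1 H:1 F:1
  CH2 → C:1 H:2
  CH2 → C:1 H:2
  CH2 → C:1 H:2
  CH(OC2H5) → C:3 H:6 O:1
  CH3 → C:1 H:3
Element totals:
  C: 15
  H: 23
  F: 1
  O: 1
Molecular formula: C15H23FO.
DoU = (2C + 2 + N − H − X) / 2 = (2·15 + 2 + 0 − 23 − 1) / 2 = 4.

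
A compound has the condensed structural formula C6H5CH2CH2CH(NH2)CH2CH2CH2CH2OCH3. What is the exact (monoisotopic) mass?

221.1780

Atom tally by fragment:
  C6H5CH2 → C:7 H:7
  CH2 → C:1 H:2
  CH(NH2) → C:1 H:3 N:1
  CH2 → C:1 H:2
  CH2 → C:1 H:2
  CH2 → C:1 H:2
  CH2OCH3 → C:2 H:5 O:1
Element totals:
  C: 14
  H: 23
  N: 1
  O: 1
Molecular formula: C14H23NO.
  M = 14(12.0) + 23(1.007825) + 14.003074 + 15.994915
    = 168.000000 + 23.179975 + 14.003074 + 15.994915 = 221.177964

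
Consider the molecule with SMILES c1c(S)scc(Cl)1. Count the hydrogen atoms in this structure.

Atom tally by fragment:
  thiophene ring core → C:4 H:4 S:1
  (− 2 ring H displaced by substituents)
  + SH → S:1 H:1
  + Cl → Cl:1
Element totals:
  C: 4
  H: 3
  Cl: 1
  S: 2

3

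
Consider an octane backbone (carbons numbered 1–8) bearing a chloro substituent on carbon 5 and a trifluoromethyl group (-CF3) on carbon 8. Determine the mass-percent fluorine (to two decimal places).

Atom tally by fragment:
  CH3 → C:1 H:3
  CH2 → C:1 H:2
  CH2 → C:1 H:2
  CH2 → C:1 H:2
  CH(Cl) → C:1 H:1 Cl:1
  CH2 → C:1 H:2
  CH2 → C:1 H:2
  CH2CF3 → C:2 H:2 F:3
Element totals:
  C: 9
  H: 16
  Cl: 1
  F: 3
Molecular formula: C9H16ClF3.
Molar mass = 216.671 g/mol.
Mass from F: 3 × 18.998 = 56.994 g/mol.
%F = 56.994 / 216.671 × 100 = 26.30%.

26.30%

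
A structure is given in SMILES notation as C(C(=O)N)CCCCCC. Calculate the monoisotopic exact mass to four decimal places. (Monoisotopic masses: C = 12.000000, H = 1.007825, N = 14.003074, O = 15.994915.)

Atom tally by fragment:
  H2NOCCH2 → C:2 H:4 O:1 N:1
  CH2 → C:1 H:2
  CH2 → C:1 H:2
  CH2 → C:1 H:2
  CH2 → C:1 H:2
  CH2 → C:1 H:2
  CH3 → C:1 H:3
Element totals:
  C: 8
  H: 17
  N: 1
  O: 1
Molecular formula: C8H17NO.
  M = 8(12.0) + 17(1.007825) + 14.003074 + 15.994915
    = 96.000000 + 17.133025 + 14.003074 + 15.994915 = 143.131014

143.1310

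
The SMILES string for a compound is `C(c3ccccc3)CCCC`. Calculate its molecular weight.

148.25 g/mol

Atom tally by fragment:
  C6H5CH2 → C:7 H:7
  CH2 → C:1 H:2
  CH2 → C:1 H:2
  CH2 → C:1 H:2
  CH3 → C:1 H:3
Element totals:
  C: 11
  H: 16
Molecular formula: C11H16.
  M = 11(12.011) + 16(1.008)
    = 132.121 + 16.128 = 148.249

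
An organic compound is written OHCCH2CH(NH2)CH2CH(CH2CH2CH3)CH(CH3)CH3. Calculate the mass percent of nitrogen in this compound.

Element totals:
  C: 11
  H: 23
  N: 1
  O: 1
Molecular formula: C11H23NO.
Molar mass = 185.311 g/mol.
Mass from N: 1 × 14.007 = 14.007 g/mol.
%N = 14.007 / 185.311 × 100 = 7.56%.

7.56%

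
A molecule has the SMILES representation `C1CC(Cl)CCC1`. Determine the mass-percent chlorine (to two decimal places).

Atom tally by fragment:
  cyclohexane ring core → C:6 H:12
  (− 1 ring H displaced by substituents)
  + Cl → Cl:1
Element totals:
  C: 6
  H: 11
  Cl: 1
Molecular formula: C6H11Cl.
Molar mass = 118.604 g/mol.
Mass from Cl: 1 × 35.45 = 35.450 g/mol.
%Cl = 35.450 / 118.604 × 100 = 29.89%.

29.89%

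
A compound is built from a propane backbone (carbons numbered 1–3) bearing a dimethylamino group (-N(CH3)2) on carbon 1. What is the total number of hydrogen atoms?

Atom tally by fragment:
  (CH3)2NCH2 → C:3 H:8 N:1
  CH2 → C:1 H:2
  CH3 → C:1 H:3
Element totals:
  C: 5
  H: 13
  N: 1

13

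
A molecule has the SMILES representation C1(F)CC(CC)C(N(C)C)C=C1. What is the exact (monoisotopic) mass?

Atom tally by fragment:
  cyclohexene ring core → C:6 H:10
  (− 3 ring H displaced by substituents)
  + F → F:1
  + C2H5 → C:2 H:5
  + N(CH3)2 → N:1 C:2 H:6
Element totals:
  C: 10
  H: 18
  F: 1
  N: 1
Molecular formula: C10H18FN.
  M = 10(12.0) + 18(1.007825) + 18.998403 + 14.003074
    = 120.000000 + 18.140850 + 18.998403 + 14.003074 = 171.142327

171.1423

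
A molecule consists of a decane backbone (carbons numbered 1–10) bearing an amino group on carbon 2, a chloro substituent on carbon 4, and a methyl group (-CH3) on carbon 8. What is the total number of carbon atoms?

Atom tally by fragment:
  CH3 → C:1 H:3
  CH(NH2) → C:1 H:3 N:1
  CH2 → C:1 H:2
  CH(Cl) → C:1 H:1 Cl:1
  CH2 → C:1 H:2
  CH2 → C:1 H:2
  CH2 → C:1 H:2
  CH(CH3) → C:2 H:4
  CH2 → C:1 H:2
  CH3 → C:1 H:3
Element totals:
  C: 11
  H: 24
  Cl: 1
  N: 1

11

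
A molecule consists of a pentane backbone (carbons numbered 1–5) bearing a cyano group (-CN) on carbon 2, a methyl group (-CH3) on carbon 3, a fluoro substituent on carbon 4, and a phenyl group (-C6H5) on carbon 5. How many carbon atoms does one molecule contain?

13

Atom tally by fragment:
  CH3 → C:1 H:3
  CH(CN) → C:2 H:1 N:1
  CH(CH3) → C:2 H:4
  CH(F) → C:1 H:1 F:1
  CH2C6H5 → C:7 H:7
Element totals:
  C: 13
  H: 16
  F: 1
  N: 1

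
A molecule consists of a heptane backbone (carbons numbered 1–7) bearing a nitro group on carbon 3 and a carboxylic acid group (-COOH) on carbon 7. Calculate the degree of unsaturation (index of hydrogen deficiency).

2

Atom tally by fragment:
  CH3 → C:1 H:3
  CH2 → C:1 H:2
  CH(NO2) → C:1 H:1 N:1 O:2
  CH2 → C:1 H:2
  CH2 → C:1 H:2
  CH2 → C:1 H:2
  CH2COOH → C:2 H:3 O:2
Element totals:
  C: 8
  H: 15
  N: 1
  O: 4
Molecular formula: C8H15NO4.
DoU = (2C + 2 + N − H − X) / 2 = (2·8 + 2 + 1 − 15 − 0) / 2 = 2.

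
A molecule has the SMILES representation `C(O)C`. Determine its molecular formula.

Atom tally by fragment:
  HOCH2 → C:1 H:3 O:1
  CH3 → C:1 H:3
Element totals:
  C: 2
  H: 6
  O: 1

C2H6O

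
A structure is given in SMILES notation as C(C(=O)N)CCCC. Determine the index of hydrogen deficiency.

1

Atom tally by fragment:
  H2NOCCH2 → C:2 H:4 O:1 N:1
  CH2 → C:1 H:2
  CH2 → C:1 H:2
  CH2 → C:1 H:2
  CH3 → C:1 H:3
Element totals:
  C: 6
  H: 13
  N: 1
  O: 1
Molecular formula: C6H13NO.
DoU = (2C + 2 + N − H − X) / 2 = (2·6 + 2 + 1 − 13 − 0) / 2 = 1.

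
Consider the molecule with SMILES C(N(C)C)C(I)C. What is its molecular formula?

Atom tally by fragment:
  (CH3)2NCH2 → C:3 H:8 N:1
  CH(I) → C:1 H:1 I:1
  CH3 → C:1 H:3
Element totals:
  C: 5
  H: 12
  I: 1
  N: 1

C5H12IN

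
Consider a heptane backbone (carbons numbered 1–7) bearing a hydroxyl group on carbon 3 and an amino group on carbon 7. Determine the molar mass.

131.22 g/mol

Atom tally by fragment:
  CH3 → C:1 H:3
  CH2 → C:1 H:2
  CH(OH) → C:1 H:2 O:1
  CH2 → C:1 H:2
  CH2 → C:1 H:2
  CH2 → C:1 H:2
  CH2NH2 → C:1 H:4 N:1
Element totals:
  C: 7
  H: 17
  N: 1
  O: 1
Molecular formula: C7H17NO.
  M = 7(12.011) + 17(1.008) + 14.007 + 15.999
    = 84.077 + 17.136 + 14.007 + 15.999 = 131.219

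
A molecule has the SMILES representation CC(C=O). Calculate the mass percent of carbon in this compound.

62.04%

Atom tally by fragment:
  CH3 → C:1 H:3
  CH2CHO → C:2 H:3 O:1
Element totals:
  C: 3
  H: 6
  O: 1
Molecular formula: C3H6O.
Molar mass = 58.080 g/mol.
Mass from C: 3 × 12.011 = 36.033 g/mol.
%C = 36.033 / 58.080 × 100 = 62.04%.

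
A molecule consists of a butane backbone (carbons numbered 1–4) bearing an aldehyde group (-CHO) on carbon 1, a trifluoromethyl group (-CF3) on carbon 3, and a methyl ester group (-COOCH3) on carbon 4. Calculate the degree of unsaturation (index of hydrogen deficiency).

2

Atom tally by fragment:
  OHCCH2 → C:2 H:3 O:1
  CH2 → C:1 H:2
  CH(CF3) → C:2 H:1 F:3
  CH2COOCH3 → C:3 H:5 O:2
Element totals:
  C: 8
  H: 11
  F: 3
  O: 3
Molecular formula: C8H11F3O3.
DoU = (2C + 2 + N − H − X) / 2 = (2·8 + 2 + 0 − 11 − 3) / 2 = 2.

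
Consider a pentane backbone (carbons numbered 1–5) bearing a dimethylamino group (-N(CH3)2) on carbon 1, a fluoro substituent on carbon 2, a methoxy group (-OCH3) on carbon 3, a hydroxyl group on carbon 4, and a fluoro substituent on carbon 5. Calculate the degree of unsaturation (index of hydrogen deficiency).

Atom tally by fragment:
  (CH3)2NCH2 → C:3 H:8 N:1
  CH(F) → C:1 H:1 F:1
  CH(OCH3) → C:2 H:4 O:1
  CH(OH) → C:1 H:2 O:1
  CH2F → C:1 H:2 F:1
Element totals:
  C: 8
  H: 17
  F: 2
  N: 1
  O: 2
Molecular formula: C8H17F2NO2.
DoU = (2C + 2 + N − H − X) / 2 = (2·8 + 2 + 1 − 17 − 2) / 2 = 0.

0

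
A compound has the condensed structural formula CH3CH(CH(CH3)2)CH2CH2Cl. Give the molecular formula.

Atom tally by fragment:
  CH3 → C:1 H:3
  CH(CH(CH3)2) → C:4 H:8
  CH2 → C:1 H:2
  CH2Cl → C:1 H:2 Cl:1
Element totals:
  C: 7
  H: 15
  Cl: 1

C7H15Cl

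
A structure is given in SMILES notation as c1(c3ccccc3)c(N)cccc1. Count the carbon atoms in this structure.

12

Atom tally by fragment:
  benzene ring core → C:6 H:6
  (− 2 ring H displaced by substituents)
  + C6H5 → C:6 H:5
  + NH2 → N:1 H:2
Element totals:
  C: 12
  H: 11
  N: 1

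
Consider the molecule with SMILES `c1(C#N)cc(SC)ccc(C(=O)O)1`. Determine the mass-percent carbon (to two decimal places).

Atom tally by fragment:
  benzene ring core → C:6 H:6
  (− 3 ring H displaced by substituents)
  + CN → C:1 N:1
  + SCH3 → C:1 H:3 S:1
  + COOH → C:1 H:1 O:2
Element totals:
  C: 9
  H: 7
  N: 1
  O: 2
  S: 1
Molecular formula: C9H7NO2S.
Molar mass = 193.220 g/mol.
Mass from C: 9 × 12.011 = 108.099 g/mol.
%C = 108.099 / 193.220 × 100 = 55.95%.

55.95%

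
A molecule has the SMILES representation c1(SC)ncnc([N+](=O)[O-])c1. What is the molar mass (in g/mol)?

Atom tally by fragment:
  pyrimidine ring core → C:4 H:4 N:2
  (− 2 ring H displaced by substituents)
  + SCH3 → C:1 H:3 S:1
  + NO2 → N:1 O:2
Element totals:
  C: 5
  H: 5
  N: 3
  O: 2
  S: 1
Molecular formula: C5H5N3O2S.
  M = 5(12.011) + 5(1.008) + 3(14.007) + 2(15.999) + 32.06
    = 60.055 + 5.040 + 42.021 + 31.998 + 32.060 = 171.174

171.17 g/mol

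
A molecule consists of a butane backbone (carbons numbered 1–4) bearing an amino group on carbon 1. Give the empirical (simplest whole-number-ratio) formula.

Atom tally by fragment:
  H2NCH2 → C:1 H:4 N:1
  CH2 → C:1 H:2
  CH2 → C:1 H:2
  CH3 → C:1 H:3
Element totals:
  C: 4
  H: 11
  N: 1
Molecular formula: C4H11N.
gcd of subscripts (4, 11, 1) = 1, so the empirical formula equals the molecular formula.

C4H11N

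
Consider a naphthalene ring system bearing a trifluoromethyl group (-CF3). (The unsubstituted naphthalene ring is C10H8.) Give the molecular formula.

C11H7F3

Atom tally by fragment:
  naphthalene ring system core → C:10 H:8
  (− 1 ring H displaced by substituents)
  + CF3 → C:1 F:3
Element totals:
  C: 11
  H: 7
  F: 3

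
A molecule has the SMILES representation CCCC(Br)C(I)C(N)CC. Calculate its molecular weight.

Atom tally by fragment:
  CH3 → C:1 H:3
  CH2 → C:1 H:2
  CH2 → C:1 H:2
  CH(Br) → C:1 H:1 Br:1
  CH(I) → C:1 H:1 I:1
  CH(NH2) → C:1 H:3 N:1
  CH2 → C:1 H:2
  CH3 → C:1 H:3
Element totals:
  C: 8
  H: 17
  Br: 1
  I: 1
  N: 1
Molecular formula: C8H17BrIN.
  M = 8(12.011) + 17(1.008) + 79.904 + 126.904 + 14.007
    = 96.088 + 17.136 + 79.904 + 126.904 + 14.007 = 334.039

334.04 g/mol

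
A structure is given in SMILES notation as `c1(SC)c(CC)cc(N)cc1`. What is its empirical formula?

Atom tally by fragment:
  benzene ring core → C:6 H:6
  (− 3 ring H displaced by substituents)
  + SCH3 → C:1 H:3 S:1
  + C2H5 → C:2 H:5
  + NH2 → N:1 H:2
Element totals:
  C: 9
  H: 13
  N: 1
  S: 1
Molecular formula: C9H13NS.
gcd of subscripts (9, 13, 1, 1) = 1, so the empirical formula equals the molecular formula.

C9H13NS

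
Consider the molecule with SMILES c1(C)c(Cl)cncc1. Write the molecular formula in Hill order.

C6H6ClN

Atom tally by fragment:
  pyridine ring core → C:5 H:5 N:1
  (− 2 ring H displaced by substituents)
  + CH3 → C:1 H:3
  + Cl → Cl:1
Element totals:
  C: 6
  H: 6
  Cl: 1
  N: 1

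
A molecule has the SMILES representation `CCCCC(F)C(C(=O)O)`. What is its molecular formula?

Atom tally by fragment:
  CH3 → C:1 H:3
  CH2 → C:1 H:2
  CH2 → C:1 H:2
  CH2 → C:1 H:2
  CH(F) → C:1 H:1 F:1
  CH2COOH → C:2 H:3 O:2
Element totals:
  C: 7
  H: 13
  F: 1
  O: 2

C7H13FO2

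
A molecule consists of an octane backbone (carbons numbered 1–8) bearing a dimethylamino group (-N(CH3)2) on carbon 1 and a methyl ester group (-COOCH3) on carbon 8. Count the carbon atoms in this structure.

12

Atom tally by fragment:
  (CH3)2NCH2 → C:3 H:8 N:1
  CH2 → C:1 H:2
  CH2 → C:1 H:2
  CH2 → C:1 H:2
  CH2 → C:1 H:2
  CH2 → C:1 H:2
  CH2 → C:1 H:2
  CH2COOCH3 → C:3 H:5 O:2
Element totals:
  C: 12
  H: 25
  N: 1
  O: 2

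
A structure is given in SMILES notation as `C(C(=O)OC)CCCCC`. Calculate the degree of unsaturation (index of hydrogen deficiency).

1

Atom tally by fragment:
  CH3OOCCH2 → C:3 H:5 O:2
  CH2 → C:1 H:2
  CH2 → C:1 H:2
  CH2 → C:1 H:2
  CH2 → C:1 H:2
  CH3 → C:1 H:3
Element totals:
  C: 8
  H: 16
  O: 2
Molecular formula: C8H16O2.
DoU = (2C + 2 + N − H − X) / 2 = (2·8 + 2 + 0 − 16 − 0) / 2 = 1.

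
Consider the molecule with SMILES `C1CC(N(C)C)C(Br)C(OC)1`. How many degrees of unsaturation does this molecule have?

Atom tally by fragment:
  cyclopentane ring core → C:5 H:10
  (− 3 ring H displaced by substituents)
  + N(CH3)2 → N:1 C:2 H:6
  + Br → Br:1
  + OCH3 → C:1 H:3 O:1
Element totals:
  C: 8
  H: 16
  Br: 1
  N: 1
  O: 1
Molecular formula: C8H16BrNO.
DoU = (2C + 2 + N − H − X) / 2 = (2·8 + 2 + 1 − 16 − 1) / 2 = 1.

1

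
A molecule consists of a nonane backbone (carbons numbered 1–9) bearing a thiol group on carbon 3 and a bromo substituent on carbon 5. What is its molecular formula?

Atom tally by fragment:
  CH3 → C:1 H:3
  CH2 → C:1 H:2
  CH(SH) → C:1 H:2 S:1
  CH2 → C:1 H:2
  CH(Br) → C:1 H:1 Br:1
  CH2 → C:1 H:2
  CH2 → C:1 H:2
  CH2 → C:1 H:2
  CH3 → C:1 H:3
Element totals:
  C: 9
  H: 19
  Br: 1
  S: 1

C9H19BrS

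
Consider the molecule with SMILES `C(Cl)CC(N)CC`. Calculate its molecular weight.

121.61 g/mol

Atom tally by fragment:
  ClCH2 → C:1 H:2 Cl:1
  CH2 → C:1 H:2
  CH(NH2) → C:1 H:3 N:1
  CH2 → C:1 H:2
  CH3 → C:1 H:3
Element totals:
  C: 5
  H: 12
  Cl: 1
  N: 1
Molecular formula: C5H12ClN.
  M = 5(12.011) + 12(1.008) + 35.45 + 14.007
    = 60.055 + 12.096 + 35.450 + 14.007 = 121.608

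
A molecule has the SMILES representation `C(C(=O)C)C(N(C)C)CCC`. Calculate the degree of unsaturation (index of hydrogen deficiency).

Atom tally by fragment:
  CH3COCH2 → C:3 H:5 O:1
  CH(N(CH3)2) → C:3 H:7 N:1
  CH2 → C:1 H:2
  CH2 → C:1 H:2
  CH3 → C:1 H:3
Element totals:
  C: 9
  H: 19
  N: 1
  O: 1
Molecular formula: C9H19NO.
DoU = (2C + 2 + N − H − X) / 2 = (2·9 + 2 + 1 − 19 − 0) / 2 = 1.

1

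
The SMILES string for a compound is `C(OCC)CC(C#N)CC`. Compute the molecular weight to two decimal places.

141.21 g/mol

Atom tally by fragment:
  C2H5OCH2 → C:3 H:7 O:1
  CH2 → C:1 H:2
  CH(CN) → C:2 H:1 N:1
  CH2 → C:1 H:2
  CH3 → C:1 H:3
Element totals:
  C: 8
  H: 15
  N: 1
  O: 1
Molecular formula: C8H15NO.
  M = 8(12.011) + 15(1.008) + 14.007 + 15.999
    = 96.088 + 15.120 + 14.007 + 15.999 = 141.214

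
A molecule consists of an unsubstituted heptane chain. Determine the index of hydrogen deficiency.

Atom tally by fragment:
  CH3 → C:1 H:3
  CH2 → C:1 H:2
  CH2 → C:1 H:2
  CH2 → C:1 H:2
  CH2 → C:1 H:2
  CH2 → C:1 H:2
  CH3 → C:1 H:3
Element totals:
  C: 7
  H: 16
Molecular formula: C7H16.
DoU = (2C + 2 + N − H − X) / 2 = (2·7 + 2 + 0 − 16 − 0) / 2 = 0.

0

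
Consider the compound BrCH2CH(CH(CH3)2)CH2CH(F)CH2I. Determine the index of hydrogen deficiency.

0

Element totals:
  C: 8
  H: 15
  Br: 1
  F: 1
  I: 1
Molecular formula: C8H15BrFI.
DoU = (2C + 2 + N − H − X) / 2 = (2·8 + 2 + 0 − 15 − 3) / 2 = 0.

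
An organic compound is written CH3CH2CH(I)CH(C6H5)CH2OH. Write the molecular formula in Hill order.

Atom tally by fragment:
  CH3 → C:1 H:3
  CH2 → C:1 H:2
  CH(I) → C:1 H:1 I:1
  CH(C6H5) → C:7 H:6
  CH2OH → C:1 H:3 O:1
Element totals:
  C: 11
  H: 15
  I: 1
  O: 1

C11H15IO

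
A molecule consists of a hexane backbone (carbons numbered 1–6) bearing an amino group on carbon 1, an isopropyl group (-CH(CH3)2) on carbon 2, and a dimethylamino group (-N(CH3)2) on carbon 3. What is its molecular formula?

C11H26N2

Atom tally by fragment:
  H2NCH2 → C:1 H:4 N:1
  CH(CH(CH3)2) → C:4 H:8
  CH(N(CH3)2) → C:3 H:7 N:1
  CH2 → C:1 H:2
  CH2 → C:1 H:2
  CH3 → C:1 H:3
Element totals:
  C: 11
  H: 26
  N: 2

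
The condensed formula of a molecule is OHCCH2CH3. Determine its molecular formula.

Atom tally by fragment:
  OHCCH2 → C:2 H:3 O:1
  CH3 → C:1 H:3
Element totals:
  C: 3
  H: 6
  O: 1

C3H6O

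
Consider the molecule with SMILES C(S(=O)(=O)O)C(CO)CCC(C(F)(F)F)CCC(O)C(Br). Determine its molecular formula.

C11H20BrF3O5S

Atom tally by fragment:
  HO3SCH2 → C:1 H:3 S:1 O:3
  CH(CH2OH) → C:2 H:4 O:1
  CH2 → C:1 H:2
  CH2 → C:1 H:2
  CH(CF3) → C:2 H:1 F:3
  CH2 → C:1 H:2
  CH2 → C:1 H:2
  CH(OH) → C:1 H:2 O:1
  CH2Br → C:1 H:2 Br:1
Element totals:
  C: 11
  H: 20
  Br: 1
  F: 3
  O: 5
  S: 1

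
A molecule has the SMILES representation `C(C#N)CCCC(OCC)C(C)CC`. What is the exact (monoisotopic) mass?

Atom tally by fragment:
  NCCH2 → C:2 H:2 N:1
  CH2 → C:1 H:2
  CH2 → C:1 H:2
  CH2 → C:1 H:2
  CH(OC2H5) → C:3 H:6 O:1
  CH(CH3) → C:2 H:4
  CH2 → C:1 H:2
  CH3 → C:1 H:3
Element totals:
  C: 12
  H: 23
  N: 1
  O: 1
Molecular formula: C12H23NO.
  M = 12(12.0) + 23(1.007825) + 14.003074 + 15.994915
    = 144.000000 + 23.179975 + 14.003074 + 15.994915 = 197.177964

197.1780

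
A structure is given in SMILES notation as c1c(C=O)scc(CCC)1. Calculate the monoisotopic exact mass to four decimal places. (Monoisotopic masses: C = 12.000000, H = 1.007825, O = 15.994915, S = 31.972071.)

154.0452

Atom tally by fragment:
  thiophene ring core → C:4 H:4 S:1
  (− 2 ring H displaced by substituents)
  + CHO → C:1 H:1 O:1
  + CH2CH2CH3 → C:3 H:7
Element totals:
  C: 8
  H: 10
  O: 1
  S: 1
Molecular formula: C8H10OS.
  M = 8(12.0) + 10(1.007825) + 15.994915 + 31.972071
    = 96.000000 + 10.078250 + 15.994915 + 31.972071 = 154.045236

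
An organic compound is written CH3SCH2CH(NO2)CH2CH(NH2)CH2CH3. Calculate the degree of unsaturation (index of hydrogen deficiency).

1

Atom tally by fragment:
  CH3SCH2 → C:2 H:5 S:1
  CH(NO2) → C:1 H:1 N:1 O:2
  CH2 → C:1 H:2
  CH(NH2) → C:1 H:3 N:1
  CH2 → C:1 H:2
  CH3 → C:1 H:3
Element totals:
  C: 7
  H: 16
  N: 2
  O: 2
  S: 1
Molecular formula: C7H16N2O2S.
DoU = (2C + 2 + N − H − X) / 2 = (2·7 + 2 + 2 − 16 − 0) / 2 = 1.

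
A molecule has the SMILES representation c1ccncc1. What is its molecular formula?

C5H5N

Atom tally by fragment:
  pyridine ring core → C:5 H:5 N:1
Element totals:
  C: 5
  H: 5
  N: 1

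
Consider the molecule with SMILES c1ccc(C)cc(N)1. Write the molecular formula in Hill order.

C7H9N

Atom tally by fragment:
  benzene ring core → C:6 H:6
  (− 2 ring H displaced by substituents)
  + CH3 → C:1 H:3
  + NH2 → N:1 H:2
Element totals:
  C: 7
  H: 9
  N: 1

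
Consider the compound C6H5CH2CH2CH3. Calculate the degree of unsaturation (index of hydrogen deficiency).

Atom tally by fragment:
  C6H5CH2 → C:7 H:7
  CH2 → C:1 H:2
  CH3 → C:1 H:3
Element totals:
  C: 9
  H: 12
Molecular formula: C9H12.
DoU = (2C + 2 + N − H − X) / 2 = (2·9 + 2 + 0 − 12 − 0) / 2 = 4.

4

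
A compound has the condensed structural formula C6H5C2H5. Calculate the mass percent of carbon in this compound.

Element totals:
  C: 8
  H: 10
Molecular formula: C8H10.
Molar mass = 106.168 g/mol.
Mass from C: 8 × 12.011 = 96.088 g/mol.
%C = 96.088 / 106.168 × 100 = 90.51%.

90.51%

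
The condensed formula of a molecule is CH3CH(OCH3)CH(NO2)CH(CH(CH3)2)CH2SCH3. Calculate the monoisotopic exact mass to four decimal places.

235.1242

Atom tally by fragment:
  CH3 → C:1 H:3
  CH(OCH3) → C:2 H:4 O:1
  CH(NO2) → C:1 H:1 N:1 O:2
  CH(CH(CH3)2) → C:4 H:8
  CH2SCH3 → C:2 H:5 S:1
Element totals:
  C: 10
  H: 21
  N: 1
  O: 3
  S: 1
Molecular formula: C10H21NO3S.
  M = 10(12.0) + 21(1.007825) + 14.003074 + 3(15.994915) + 31.972071
    = 120.000000 + 21.164325 + 14.003074 + 47.984745 + 31.972071 = 235.124215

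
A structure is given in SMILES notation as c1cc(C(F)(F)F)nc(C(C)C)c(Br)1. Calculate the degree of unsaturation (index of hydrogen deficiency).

Atom tally by fragment:
  pyridine ring core → C:5 H:5 N:1
  (− 3 ring H displaced by substituents)
  + CF3 → C:1 F:3
  + CH(CH3)2 → C:3 H:7
  + Br → Br:1
Element totals:
  C: 9
  H: 9
  Br: 1
  F: 3
  N: 1
Molecular formula: C9H9BrF3N.
DoU = (2C + 2 + N − H − X) / 2 = (2·9 + 2 + 1 − 9 − 4) / 2 = 4.

4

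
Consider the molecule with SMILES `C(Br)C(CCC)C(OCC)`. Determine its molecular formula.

C8H17BrO

Atom tally by fragment:
  BrCH2 → C:1 H:2 Br:1
  CH(CH2CH2CH3) → C:4 H:8
  CH2OC2H5 → C:3 H:7 O:1
Element totals:
  C: 8
  H: 17
  Br: 1
  O: 1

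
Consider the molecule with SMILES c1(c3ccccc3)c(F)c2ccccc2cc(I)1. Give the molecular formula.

C16H10FI

Atom tally by fragment:
  naphthalene ring system core → C:10 H:8
  (− 3 ring H displaced by substituents)
  + C6H5 → C:6 H:5
  + F → F:1
  + I → I:1
Element totals:
  C: 16
  H: 10
  F: 1
  I: 1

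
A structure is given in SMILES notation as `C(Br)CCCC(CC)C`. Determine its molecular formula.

Atom tally by fragment:
  BrCH2 → C:1 H:2 Br:1
  CH2 → C:1 H:2
  CH2 → C:1 H:2
  CH2 → C:1 H:2
  CH(C2H5) → C:3 H:6
  CH3 → C:1 H:3
Element totals:
  C: 8
  H: 17
  Br: 1

C8H17Br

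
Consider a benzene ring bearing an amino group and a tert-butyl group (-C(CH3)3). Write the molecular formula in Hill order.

Atom tally by fragment:
  benzene ring core → C:6 H:6
  (− 2 ring H displaced by substituents)
  + NH2 → N:1 H:2
  + C(CH3)3 → C:4 H:9
Element totals:
  C: 10
  H: 15
  N: 1

C10H15N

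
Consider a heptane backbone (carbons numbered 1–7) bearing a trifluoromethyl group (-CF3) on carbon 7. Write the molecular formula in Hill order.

C8H15F3

Atom tally by fragment:
  CH3 → C:1 H:3
  CH2 → C:1 H:2
  CH2 → C:1 H:2
  CH2 → C:1 H:2
  CH2 → C:1 H:2
  CH2 → C:1 H:2
  CH2CF3 → C:2 H:2 F:3
Element totals:
  C: 8
  H: 15
  F: 3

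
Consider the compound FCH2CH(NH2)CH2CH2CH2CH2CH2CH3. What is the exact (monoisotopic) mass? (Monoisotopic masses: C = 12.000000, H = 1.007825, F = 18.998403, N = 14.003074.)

Atom tally by fragment:
  FCH2 → C:1 H:2 F:1
  CH(NH2) → C:1 H:3 N:1
  CH2 → C:1 H:2
  CH2 → C:1 H:2
  CH2 → C:1 H:2
  CH2 → C:1 H:2
  CH2 → C:1 H:2
  CH3 → C:1 H:3
Element totals:
  C: 8
  H: 18
  F: 1
  N: 1
Molecular formula: C8H18FN.
  M = 8(12.0) + 18(1.007825) + 18.998403 + 14.003074
    = 96.000000 + 18.140850 + 18.998403 + 14.003074 = 147.142327

147.1423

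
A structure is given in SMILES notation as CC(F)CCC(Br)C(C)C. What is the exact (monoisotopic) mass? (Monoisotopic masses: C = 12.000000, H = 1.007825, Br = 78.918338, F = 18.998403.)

210.0419

Atom tally by fragment:
  CH3 → C:1 H:3
  CH(F) → C:1 H:1 F:1
  CH2 → C:1 H:2
  CH2 → C:1 H:2
  CH(Br) → C:1 H:1 Br:1
  CH(CH3) → C:2 H:4
  CH3 → C:1 H:3
Element totals:
  C: 8
  H: 16
  Br: 1
  F: 1
Molecular formula: C8H16BrF.
  M = 8(12.0) + 16(1.007825) + 78.918338 + 18.998403
    = 96.000000 + 16.125200 + 78.918338 + 18.998403 = 210.041941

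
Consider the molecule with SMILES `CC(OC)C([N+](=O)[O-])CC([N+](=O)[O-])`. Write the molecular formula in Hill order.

C6H12N2O5

Atom tally by fragment:
  CH3 → C:1 H:3
  CH(OCH3) → C:2 H:4 O:1
  CH(NO2) → C:1 H:1 N:1 O:2
  CH2 → C:1 H:2
  CH2NO2 → C:1 H:2 N:1 O:2
Element totals:
  C: 6
  H: 12
  N: 2
  O: 5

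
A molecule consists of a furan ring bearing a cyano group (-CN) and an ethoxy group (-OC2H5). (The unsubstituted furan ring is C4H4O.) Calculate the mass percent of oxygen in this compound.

Atom tally by fragment:
  furan ring core → C:4 H:4 O:1
  (− 2 ring H displaced by substituents)
  + CN → C:1 N:1
  + OC2H5 → C:2 H:5 O:1
Element totals:
  C: 7
  H: 7
  N: 1
  O: 2
Molecular formula: C7H7NO2.
Molar mass = 137.138 g/mol.
Mass from O: 2 × 15.999 = 31.998 g/mol.
%O = 31.998 / 137.138 × 100 = 23.33%.

23.33%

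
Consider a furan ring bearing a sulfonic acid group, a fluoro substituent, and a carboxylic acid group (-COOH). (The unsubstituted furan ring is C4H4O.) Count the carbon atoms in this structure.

Atom tally by fragment:
  furan ring core → C:4 H:4 O:1
  (− 3 ring H displaced by substituents)
  + SO3H → S:1 O:3 H:1
  + F → F:1
  + COOH → C:1 H:1 O:2
Element totals:
  C: 5
  H: 3
  F: 1
  O: 6
  S: 1

5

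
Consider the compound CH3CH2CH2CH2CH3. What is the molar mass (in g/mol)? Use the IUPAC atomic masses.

72.15 g/mol

Element totals:
  C: 5
  H: 12
Molecular formula: C5H12.
  M = 5(12.011) + 12(1.008)
    = 60.055 + 12.096 = 72.151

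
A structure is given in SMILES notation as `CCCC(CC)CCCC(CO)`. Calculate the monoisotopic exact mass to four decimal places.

Atom tally by fragment:
  CH3 → C:1 H:3
  CH2 → C:1 H:2
  CH2 → C:1 H:2
  CH(C2H5) → C:3 H:6
  CH2 → C:1 H:2
  CH2 → C:1 H:2
  CH2 → C:1 H:2
  CH2CH2OH → C:2 H:5 O:1
Element totals:
  C: 11
  H: 24
  O: 1
Molecular formula: C11H24O.
  M = 11(12.0) + 24(1.007825) + 15.994915
    = 132.000000 + 24.187800 + 15.994915 = 172.182715

172.1827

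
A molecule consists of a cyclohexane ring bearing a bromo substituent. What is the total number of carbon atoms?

6

Atom tally by fragment:
  cyclohexane ring core → C:6 H:12
  (− 1 ring H displaced by substituents)
  + Br → Br:1
Element totals:
  C: 6
  H: 11
  Br: 1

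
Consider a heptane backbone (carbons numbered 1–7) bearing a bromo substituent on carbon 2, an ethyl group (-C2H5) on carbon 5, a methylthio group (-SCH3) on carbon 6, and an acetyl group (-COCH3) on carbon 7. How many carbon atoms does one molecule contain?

12

Atom tally by fragment:
  CH3 → C:1 H:3
  CH(Br) → C:1 H:1 Br:1
  CH2 → C:1 H:2
  CH2 → C:1 H:2
  CH(C2H5) → C:3 H:6
  CH(SCH3) → C:2 H:4 S:1
  CH2COCH3 → C:3 H:5 O:1
Element totals:
  C: 12
  H: 23
  Br: 1
  O: 1
  S: 1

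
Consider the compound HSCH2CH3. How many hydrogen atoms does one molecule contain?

6

Atom tally by fragment:
  HSCH2 → C:1 H:3 S:1
  CH3 → C:1 H:3
Element totals:
  C: 2
  H: 6
  S: 1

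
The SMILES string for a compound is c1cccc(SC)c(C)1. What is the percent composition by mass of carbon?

Atom tally by fragment:
  benzene ring core → C:6 H:6
  (− 2 ring H displaced by substituents)
  + SCH3 → C:1 H:3 S:1
  + CH3 → C:1 H:3
Element totals:
  C: 8
  H: 10
  S: 1
Molecular formula: C8H10S.
Molar mass = 138.228 g/mol.
Mass from C: 8 × 12.011 = 96.088 g/mol.
%C = 96.088 / 138.228 × 100 = 69.51%.

69.51%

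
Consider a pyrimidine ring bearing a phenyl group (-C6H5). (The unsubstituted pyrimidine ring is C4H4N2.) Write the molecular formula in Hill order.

C10H8N2

Atom tally by fragment:
  pyrimidine ring core → C:4 H:4 N:2
  (− 1 ring H displaced by substituents)
  + C6H5 → C:6 H:5
Element totals:
  C: 10
  H: 8
  N: 2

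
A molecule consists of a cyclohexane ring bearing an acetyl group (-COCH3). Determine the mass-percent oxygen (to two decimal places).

Atom tally by fragment:
  cyclohexane ring core → C:6 H:12
  (− 1 ring H displaced by substituents)
  + COCH3 → C:2 H:3 O:1
Element totals:
  C: 8
  H: 14
  O: 1
Molecular formula: C8H14O.
Molar mass = 126.199 g/mol.
Mass from O: 1 × 15.999 = 15.999 g/mol.
%O = 15.999 / 126.199 × 100 = 12.68%.

12.68%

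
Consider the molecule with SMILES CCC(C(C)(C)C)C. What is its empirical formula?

C4H9

Atom tally by fragment:
  CH3 → C:1 H:3
  CH2 → C:1 H:2
  CH(C(CH3)3) → C:5 H:10
  CH3 → C:1 H:3
Element totals:
  C: 8
  H: 18
Molecular formula: C8H18.
gcd of subscripts = 2; dividing each by 2:
  C: 8/2 = 4
  H: 18/2 = 9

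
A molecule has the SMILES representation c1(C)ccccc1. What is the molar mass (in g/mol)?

92.14 g/mol

Atom tally by fragment:
  benzene ring core → C:6 H:6
  (− 1 ring H displaced by substituents)
  + CH3 → C:1 H:3
Element totals:
  C: 7
  H: 8
Molecular formula: C7H8.
  M = 7(12.011) + 8(1.008)
    = 84.077 + 8.064 = 92.141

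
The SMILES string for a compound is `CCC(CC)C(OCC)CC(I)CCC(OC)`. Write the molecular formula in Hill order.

Atom tally by fragment:
  CH3 → C:1 H:3
  CH2 → C:1 H:2
  CH(C2H5) → C:3 H:6
  CH(OC2H5) → C:3 H:6 O:1
  CH2 → C:1 H:2
  CH(I) → C:1 H:1 I:1
  CH2 → C:1 H:2
  CH2 → C:1 H:2
  CH2OCH3 → C:2 H:5 O:1
Element totals:
  C: 14
  H: 29
  I: 1
  O: 2

C14H29IO2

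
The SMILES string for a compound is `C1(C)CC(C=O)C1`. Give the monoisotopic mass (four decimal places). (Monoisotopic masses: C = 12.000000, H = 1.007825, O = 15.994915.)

Atom tally by fragment:
  cyclobutane ring core → C:4 H:8
  (− 2 ring H displaced by substituents)
  + CH3 → C:1 H:3
  + CHO → C:1 H:1 O:1
Element totals:
  C: 6
  H: 10
  O: 1
Molecular formula: C6H10O.
  M = 6(12.0) + 10(1.007825) + 15.994915
    = 72.000000 + 10.078250 + 15.994915 = 98.073165

98.0732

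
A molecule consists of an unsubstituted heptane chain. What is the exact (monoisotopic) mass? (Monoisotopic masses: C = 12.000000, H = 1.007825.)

100.1252

Atom tally by fragment:
  CH3 → C:1 H:3
  CH2 → C:1 H:2
  CH2 → C:1 H:2
  CH2 → C:1 H:2
  CH2 → C:1 H:2
  CH2 → C:1 H:2
  CH3 → C:1 H:3
Element totals:
  C: 7
  H: 16
Molecular formula: C7H16.
  M = 7(12.0) + 16(1.007825)
    = 84.000000 + 16.125200 = 100.125200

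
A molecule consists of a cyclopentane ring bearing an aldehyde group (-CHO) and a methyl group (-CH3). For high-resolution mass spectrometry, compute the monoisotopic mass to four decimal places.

Atom tally by fragment:
  cyclopentane ring core → C:5 H:10
  (− 2 ring H displaced by substituents)
  + CHO → C:1 H:1 O:1
  + CH3 → C:1 H:3
Element totals:
  C: 7
  H: 12
  O: 1
Molecular formula: C7H12O.
  M = 7(12.0) + 12(1.007825) + 15.994915
    = 84.000000 + 12.093900 + 15.994915 = 112.088815

112.0888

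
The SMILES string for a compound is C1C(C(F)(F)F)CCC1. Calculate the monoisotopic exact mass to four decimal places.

138.0656

Atom tally by fragment:
  cyclopentane ring core → C:5 H:10
  (− 1 ring H displaced by substituents)
  + CF3 → C:1 F:3
Element totals:
  C: 6
  H: 9
  F: 3
Molecular formula: C6H9F3.
  M = 6(12.0) + 9(1.007825) + 3(18.998403)
    = 72.000000 + 9.070425 + 56.995209 = 138.065634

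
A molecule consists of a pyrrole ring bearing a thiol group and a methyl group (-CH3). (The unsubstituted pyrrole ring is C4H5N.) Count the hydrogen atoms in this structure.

Atom tally by fragment:
  pyrrole ring core → C:4 H:5 N:1
  (− 2 ring H displaced by substituents)
  + SH → S:1 H:1
  + CH3 → C:1 H:3
Element totals:
  C: 5
  H: 7
  N: 1
  S: 1

7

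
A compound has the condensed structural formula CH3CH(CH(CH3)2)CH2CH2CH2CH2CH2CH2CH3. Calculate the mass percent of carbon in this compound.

84.61%

Element totals:
  C: 12
  H: 26
Molecular formula: C12H26.
Molar mass = 170.340 g/mol.
Mass from C: 12 × 12.011 = 144.132 g/mol.
%C = 144.132 / 170.340 × 100 = 84.61%.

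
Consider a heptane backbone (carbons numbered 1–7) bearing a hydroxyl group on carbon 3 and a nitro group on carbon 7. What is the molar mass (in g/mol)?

Atom tally by fragment:
  CH3 → C:1 H:3
  CH2 → C:1 H:2
  CH(OH) → C:1 H:2 O:1
  CH2 → C:1 H:2
  CH2 → C:1 H:2
  CH2 → C:1 H:2
  CH2NO2 → C:1 H:2 N:1 O:2
Element totals:
  C: 7
  H: 15
  N: 1
  O: 3
Molecular formula: C7H15NO3.
  M = 7(12.011) + 15(1.008) + 14.007 + 3(15.999)
    = 84.077 + 15.120 + 14.007 + 47.997 = 161.201

161.20 g/mol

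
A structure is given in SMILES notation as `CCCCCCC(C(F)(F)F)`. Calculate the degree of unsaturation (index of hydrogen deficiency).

Atom tally by fragment:
  CH3 → C:1 H:3
  CH2 → C:1 H:2
  CH2 → C:1 H:2
  CH2 → C:1 H:2
  CH2 → C:1 H:2
  CH2 → C:1 H:2
  CH2CF3 → C:2 H:2 F:3
Element totals:
  C: 8
  H: 15
  F: 3
Molecular formula: C8H15F3.
DoU = (2C + 2 + N − H − X) / 2 = (2·8 + 2 + 0 − 15 − 3) / 2 = 0.

0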